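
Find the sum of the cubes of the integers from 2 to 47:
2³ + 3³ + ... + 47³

Use ∑_{k=1}^{n} k³ = [n(n+1)/2]², then subtract the first 1 terms.
∑_{k=1}^{47} k³ = [47×48/2]² = 1128² = 1272384
∑_{k=1}^{1} k³ = [1×2/2]² = 1² = 1
∑_{k=2}^{47} k³ = 1272384 - 1 = 1272383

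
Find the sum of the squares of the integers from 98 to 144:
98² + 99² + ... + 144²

Use ∑_{k=1}^{n} k² = n(n+1)(2n+1)/6, then subtract the first 97 terms.
∑_{k=1}^{144} k² = 144×145×289/6 = 1005720
∑_{k=1}^{97} k² = 97×98×195/6 = 308945
∑_{k=98}^{144} k² = 1005720 - 308945 = 696775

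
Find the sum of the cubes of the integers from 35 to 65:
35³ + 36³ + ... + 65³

Use ∑_{k=1}^{n} k³ = [n(n+1)/2]², then subtract the first 34 terms.
∑_{k=1}^{65} k³ = [65×66/2]² = 2145² = 4601025
∑_{k=1}^{34} k³ = [34×35/2]² = 595² = 354025
∑_{k=35}^{65} k³ = 4601025 - 354025 = 4247000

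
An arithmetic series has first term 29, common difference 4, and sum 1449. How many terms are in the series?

Using S = n/2 × [2a + (n-1)d]
1449 = n/2 × [2(29) + (n-1)(4)]
1449 = n/2 × [58 + 4n - 4]
2898 = n × [54 + 4n]
4n² + (54)n - 2898 = 0
Discriminant: Δ = (54)² - 4(4)(-2898) = 2916 + 46368 = 49284
√Δ = 222
n = [-(54) + √Δ] / (2·4) = (-54 + 222) / 8 = 168 / 8 = 21
(The negative root is discarded since n must be a positive integer.)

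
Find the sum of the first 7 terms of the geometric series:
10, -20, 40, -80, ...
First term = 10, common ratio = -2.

Sₙ = a(1 - rⁿ) / (1 - r)
S_7 = 10(1 - (-2)^7) / (1 - (-2))
S_7 = 10(1 - (-128)) / (3)
S_7 = 430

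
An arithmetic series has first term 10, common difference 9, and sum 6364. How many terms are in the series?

Using S = n/2 × [2a + (n-1)d]
6364 = n/2 × [2(10) + (n-1)(9)]
6364 = n/2 × [20 + 9n - 9]
12728 = n × [11 + 9n]
9n² + (11)n - 12728 = 0
Discriminant: Δ = (11)² - 4(9)(-12728) = 121 + 458208 = 458329
√Δ = 677
n = [-(11) + √Δ] / (2·9) = (-11 + 677) / 18 = 666 / 18 = 37
(The negative root is discarded since n must be a positive integer.)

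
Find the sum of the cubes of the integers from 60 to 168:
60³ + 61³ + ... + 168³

Use ∑_{k=1}^{n} k³ = [n(n+1)/2]², then subtract the first 59 terms.
∑_{k=1}^{168} k³ = [168×169/2]² = 14196² = 201526416
∑_{k=1}^{59} k³ = [59×60/2]² = 1770² = 3132900
∑_{k=60}^{168} k³ = 201526416 - 3132900 = 198393516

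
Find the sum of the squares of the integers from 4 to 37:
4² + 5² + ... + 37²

Use ∑_{k=1}^{n} k² = n(n+1)(2n+1)/6, then subtract the first 3 terms.
∑_{k=1}^{37} k² = 37×38×75/6 = 17575
∑_{k=1}^{3} k² = 3×4×7/6 = 14
∑_{k=4}^{37} k² = 17575 - 14 = 17561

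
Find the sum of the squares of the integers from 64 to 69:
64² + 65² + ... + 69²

Use ∑_{k=1}^{n} k² = n(n+1)(2n+1)/6, then subtract the first 63 terms.
∑_{k=1}^{69} k² = 69×70×139/6 = 111895
∑_{k=1}^{63} k² = 63×64×127/6 = 85344
∑_{k=64}^{69} k² = 111895 - 85344 = 26551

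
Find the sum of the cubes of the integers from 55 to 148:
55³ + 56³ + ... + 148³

Use ∑_{k=1}^{n} k³ = [n(n+1)/2]², then subtract the first 54 terms.
∑_{k=1}^{148} k³ = [148×149/2]² = 11026² = 121572676
∑_{k=1}^{54} k³ = [54×55/2]² = 1485² = 2205225
∑_{k=55}^{148} k³ = 121572676 - 2205225 = 119367451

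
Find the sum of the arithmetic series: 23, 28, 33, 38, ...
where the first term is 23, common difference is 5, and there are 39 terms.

Sₙ = n/2 × (first + last)
Last term = a + (n-1)d = 23 + (39-1)×5 = 213
S_39 = 39/2 × (23 + 213)
S_39 = 39/2 × 236 = 4602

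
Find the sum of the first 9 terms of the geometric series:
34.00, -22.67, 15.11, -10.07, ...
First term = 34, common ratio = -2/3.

Sₙ = a(1 - rⁿ) / (1 - r)
S_9 = 34(1 - (-2/3)^9) / (1 - (-2/3))
S_9 = 34(1 - (-512/19683)) / (5/3)
S_9 = 137326/6561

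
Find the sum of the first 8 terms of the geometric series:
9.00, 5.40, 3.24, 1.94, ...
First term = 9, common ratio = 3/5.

Sₙ = a(1 - rⁿ) / (1 - r)
S_8 = 9(1 - (3/5)^8) / (1 - (3/5))
S_8 = 9(1 - (6561/390625)) / (2/5)
S_8 = 1728288/78125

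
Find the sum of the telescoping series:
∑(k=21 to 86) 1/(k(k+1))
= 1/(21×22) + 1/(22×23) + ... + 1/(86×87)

Partial fractions: 1/(k(k+1)) = 1/k - 1/(k+1)
The series telescopes:
= (1/21 - 1/22) + (1/22 - 1/23) + ... + (1/86 - 1/87)
= 1/21 - 1/87
= 22/609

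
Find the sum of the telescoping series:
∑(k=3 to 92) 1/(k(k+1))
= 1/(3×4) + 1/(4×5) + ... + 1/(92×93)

Partial fractions: 1/(k(k+1)) = 1/k - 1/(k+1)
The series telescopes:
= (1/3 - 1/4) + (1/4 - 1/5) + ... + (1/92 - 1/93)
= 1/3 - 1/93
= 10/31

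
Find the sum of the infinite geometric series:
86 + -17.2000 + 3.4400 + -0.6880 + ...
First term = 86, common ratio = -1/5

For |r| < 1, S = a / (1 - r)
S = 86 / (1 - (-1/5))
S = 86 / (6/5)
S = 215/3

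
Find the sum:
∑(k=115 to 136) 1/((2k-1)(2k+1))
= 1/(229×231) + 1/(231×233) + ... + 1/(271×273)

Partial fractions: 1/((2k-1)(2k+1)) = (1/2)[1/(2k-1) - 1/(2k+1)]
The series telescopes:
= (1/2)[1/229 - 1/273]
= 22/62517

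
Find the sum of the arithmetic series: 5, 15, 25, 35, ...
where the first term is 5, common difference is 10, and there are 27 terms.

Sₙ = n/2 × (first + last)
Last term = a + (n-1)d = 5 + (27-1)×10 = 265
S_27 = 27/2 × (5 + 265)
S_27 = 27/2 × 270 = 3645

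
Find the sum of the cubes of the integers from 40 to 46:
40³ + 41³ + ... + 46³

Use ∑_{k=1}^{n} k³ = [n(n+1)/2]², then subtract the first 39 terms.
∑_{k=1}^{46} k³ = [46×47/2]² = 1081² = 1168561
∑_{k=1}^{39} k³ = [39×40/2]² = 780² = 608400
∑_{k=40}^{46} k³ = 1168561 - 608400 = 560161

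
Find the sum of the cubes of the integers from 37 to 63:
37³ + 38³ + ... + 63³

Use ∑_{k=1}^{n} k³ = [n(n+1)/2]², then subtract the first 36 terms.
∑_{k=1}^{63} k³ = [63×64/2]² = 2016² = 4064256
∑_{k=1}^{36} k³ = [36×37/2]² = 666² = 443556
∑_{k=37}^{63} k³ = 4064256 - 443556 = 3620700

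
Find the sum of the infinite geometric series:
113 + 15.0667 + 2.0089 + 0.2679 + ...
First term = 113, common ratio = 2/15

For |r| < 1, S = a / (1 - r)
S = 113 / (1 - (2/15))
S = 113 / (13/15)
S = 1695/13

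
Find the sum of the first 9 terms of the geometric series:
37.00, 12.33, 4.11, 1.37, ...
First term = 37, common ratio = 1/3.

Sₙ = a(1 - rⁿ) / (1 - r)
S_9 = 37(1 - (1/3)^9) / (1 - (1/3))
S_9 = 37(1 - (1/19683)) / (2/3)
S_9 = 364117/6561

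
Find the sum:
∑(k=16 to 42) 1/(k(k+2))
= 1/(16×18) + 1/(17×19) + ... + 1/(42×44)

Partial fractions: 1/(k(k+2)) = (1/2)[1/k - 1/(k+2)]
Telescoping leaves the first two and last two terms:
= (1/2)[1/16 + 1/17 - 1/43 - 1/44]
= 9693/257312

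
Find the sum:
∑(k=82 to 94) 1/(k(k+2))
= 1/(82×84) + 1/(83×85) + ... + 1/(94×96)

Partial fractions: 1/(k(k+2)) = (1/2)[1/k - 1/(k+2)]
Telescoping leaves the first two and last two terms:
= (1/2)[1/82 + 1/83 - 1/95 - 1/96]
= 102427/62070720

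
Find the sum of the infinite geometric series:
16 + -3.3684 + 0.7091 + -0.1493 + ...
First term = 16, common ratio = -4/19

For |r| < 1, S = a / (1 - r)
S = 16 / (1 - (-4/19))
S = 16 / (23/19)
S = 304/23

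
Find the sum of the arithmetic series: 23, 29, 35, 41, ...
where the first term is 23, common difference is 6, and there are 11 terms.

Sₙ = n/2 × (first + last)
Last term = a + (n-1)d = 23 + (11-1)×6 = 83
S_11 = 11/2 × (23 + 83)
S_11 = 11/2 × 106 = 583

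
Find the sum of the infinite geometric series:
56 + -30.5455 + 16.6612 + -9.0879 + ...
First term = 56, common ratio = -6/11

For |r| < 1, S = a / (1 - r)
S = 56 / (1 - (-6/11))
S = 56 / (17/11)
S = 616/17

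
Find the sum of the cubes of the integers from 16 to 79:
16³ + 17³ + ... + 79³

Use ∑_{k=1}^{n} k³ = [n(n+1)/2]², then subtract the first 15 terms.
∑_{k=1}^{79} k³ = [79×80/2]² = 3160² = 9985600
∑_{k=1}^{15} k³ = [15×16/2]² = 120² = 14400
∑_{k=16}^{79} k³ = 9985600 - 14400 = 9971200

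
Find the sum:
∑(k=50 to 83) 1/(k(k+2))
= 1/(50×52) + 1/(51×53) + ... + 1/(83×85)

Partial fractions: 1/(k(k+2)) = (1/2)[1/k - 1/(k+2)]
Telescoping leaves the first two and last two terms:
= (1/2)[1/50 + 1/51 - 1/84 - 1/85]
= 569/71400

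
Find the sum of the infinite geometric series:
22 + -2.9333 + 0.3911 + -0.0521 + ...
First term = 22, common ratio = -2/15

For |r| < 1, S = a / (1 - r)
S = 22 / (1 - (-2/15))
S = 22 / (17/15)
S = 330/17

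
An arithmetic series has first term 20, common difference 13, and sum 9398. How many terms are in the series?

Using S = n/2 × [2a + (n-1)d]
9398 = n/2 × [2(20) + (n-1)(13)]
9398 = n/2 × [40 + 13n - 13]
18796 = n × [27 + 13n]
13n² + (27)n - 18796 = 0
Discriminant: Δ = (27)² - 4(13)(-18796) = 729 + 977392 = 978121
√Δ = 989
n = [-(27) + √Δ] / (2·13) = (-27 + 989) / 26 = 962 / 26 = 37
(The negative root is discarded since n must be a positive integer.)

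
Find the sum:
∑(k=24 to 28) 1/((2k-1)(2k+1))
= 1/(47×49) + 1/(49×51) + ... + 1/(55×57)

Partial fractions: 1/((2k-1)(2k+1)) = (1/2)[1/(2k-1) - 1/(2k+1)]
The series telescopes:
= (1/2)[1/47 - 1/57]
= 5/2679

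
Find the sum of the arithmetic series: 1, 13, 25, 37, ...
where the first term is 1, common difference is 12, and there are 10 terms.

Sₙ = n/2 × (first + last)
Last term = a + (n-1)d = 1 + (10-1)×12 = 109
S_10 = 10/2 × (1 + 109)
S_10 = 10/2 × 110 = 550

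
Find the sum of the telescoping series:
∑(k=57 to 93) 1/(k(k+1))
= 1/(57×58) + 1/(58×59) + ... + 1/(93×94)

Partial fractions: 1/(k(k+1)) = 1/k - 1/(k+1)
The series telescopes:
= (1/57 - 1/58) + (1/58 - 1/59) + ... + (1/93 - 1/94)
= 1/57 - 1/94
= 37/5358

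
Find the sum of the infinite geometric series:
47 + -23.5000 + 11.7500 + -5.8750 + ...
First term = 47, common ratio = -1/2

For |r| < 1, S = a / (1 - r)
S = 47 / (1 - (-1/2))
S = 47 / (3/2)
S = 94/3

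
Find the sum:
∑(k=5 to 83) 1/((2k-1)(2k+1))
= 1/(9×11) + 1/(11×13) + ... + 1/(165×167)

Partial fractions: 1/((2k-1)(2k+1)) = (1/2)[1/(2k-1) - 1/(2k+1)]
The series telescopes:
= (1/2)[1/9 - 1/167]
= 79/1503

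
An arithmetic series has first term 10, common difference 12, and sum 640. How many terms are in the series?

Using S = n/2 × [2a + (n-1)d]
640 = n/2 × [2(10) + (n-1)(12)]
640 = n/2 × [20 + 12n - 12]
1280 = n × [8 + 12n]
12n² + (8)n - 1280 = 0
Discriminant: Δ = (8)² - 4(12)(-1280) = 64 + 61440 = 61504
√Δ = 248
n = [-(8) + √Δ] / (2·12) = (-8 + 248) / 24 = 240 / 24 = 10
(The negative root is discarded since n must be a positive integer.)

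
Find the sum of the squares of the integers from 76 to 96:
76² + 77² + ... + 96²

Use ∑_{k=1}^{n} k² = n(n+1)(2n+1)/6, then subtract the first 75 terms.
∑_{k=1}^{96} k² = 96×97×193/6 = 299536
∑_{k=1}^{75} k² = 75×76×151/6 = 143450
∑_{k=76}^{96} k² = 299536 - 143450 = 156086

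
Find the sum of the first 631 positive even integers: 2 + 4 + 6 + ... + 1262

Sum of first n even numbers = n(n+1)
= 631×632
= 398792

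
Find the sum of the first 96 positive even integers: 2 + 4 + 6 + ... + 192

Sum of first n even numbers = n(n+1)
= 96×97
= 9312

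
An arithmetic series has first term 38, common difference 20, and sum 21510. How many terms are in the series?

Using S = n/2 × [2a + (n-1)d]
21510 = n/2 × [2(38) + (n-1)(20)]
21510 = n/2 × [76 + 20n - 20]
43020 = n × [56 + 20n]
20n² + (56)n - 43020 = 0
Discriminant: Δ = (56)² - 4(20)(-43020) = 3136 + 3441600 = 3444736
√Δ = 1856
n = [-(56) + √Δ] / (2·20) = (-56 + 1856) / 40 = 1800 / 40 = 45
(The negative root is discarded since n must be a positive integer.)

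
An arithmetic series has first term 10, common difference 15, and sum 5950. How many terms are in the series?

Using S = n/2 × [2a + (n-1)d]
5950 = n/2 × [2(10) + (n-1)(15)]
5950 = n/2 × [20 + 15n - 15]
11900 = n × [5 + 15n]
15n² + (5)n - 11900 = 0
Discriminant: Δ = (5)² - 4(15)(-11900) = 25 + 714000 = 714025
√Δ = 845
n = [-(5) + √Δ] / (2·15) = (-5 + 845) / 30 = 840 / 30 = 28
(The negative root is discarded since n must be a positive integer.)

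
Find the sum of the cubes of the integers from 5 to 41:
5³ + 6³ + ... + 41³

Use ∑_{k=1}^{n} k³ = [n(n+1)/2]², then subtract the first 4 terms.
∑_{k=1}^{41} k³ = [41×42/2]² = 861² = 741321
∑_{k=1}^{4} k³ = [4×5/2]² = 10² = 100
∑_{k=5}^{41} k³ = 741321 - 100 = 741221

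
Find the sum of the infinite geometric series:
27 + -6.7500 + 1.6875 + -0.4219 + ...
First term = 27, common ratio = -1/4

For |r| < 1, S = a / (1 - r)
S = 27 / (1 - (-1/4))
S = 27 / (5/4)
S = 108/5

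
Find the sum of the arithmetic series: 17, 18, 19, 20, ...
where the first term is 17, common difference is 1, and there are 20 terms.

Sₙ = n/2 × (first + last)
Last term = a + (n-1)d = 17 + (20-1)×1 = 36
S_20 = 20/2 × (17 + 36)
S_20 = 20/2 × 53 = 530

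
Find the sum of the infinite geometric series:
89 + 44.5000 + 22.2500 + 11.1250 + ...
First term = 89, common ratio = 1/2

For |r| < 1, S = a / (1 - r)
S = 89 / (1 - (1/2))
S = 89 / (1/2)
S = 178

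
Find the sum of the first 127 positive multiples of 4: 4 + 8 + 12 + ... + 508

Factor out 4: = 4(1 + 2 + ... + 127) = 4 × n(n+1)/2
= 4 × 127×128/2
= 4 × 8128
= 32512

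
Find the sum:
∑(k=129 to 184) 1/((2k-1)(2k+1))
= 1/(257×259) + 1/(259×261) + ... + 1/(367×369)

Partial fractions: 1/((2k-1)(2k+1)) = (1/2)[1/(2k-1) - 1/(2k+1)]
The series telescopes:
= (1/2)[1/257 - 1/369]
= 56/94833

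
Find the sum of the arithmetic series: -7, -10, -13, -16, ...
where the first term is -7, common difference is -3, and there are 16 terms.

Sₙ = n/2 × (first + last)
Last term = a + (n-1)d = -7 + (16-1)×(-3) = -52
S_16 = 16/2 × (-7 + (-52))
S_16 = 16/2 × (-59) = -472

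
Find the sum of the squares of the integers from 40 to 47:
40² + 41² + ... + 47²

Use ∑_{k=1}^{n} k² = n(n+1)(2n+1)/6, then subtract the first 39 terms.
∑_{k=1}^{47} k² = 47×48×95/6 = 35720
∑_{k=1}^{39} k² = 39×40×79/6 = 20540
∑_{k=40}^{47} k² = 35720 - 20540 = 15180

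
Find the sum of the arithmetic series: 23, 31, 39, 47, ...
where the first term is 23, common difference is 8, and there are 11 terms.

Sₙ = n/2 × (first + last)
Last term = a + (n-1)d = 23 + (11-1)×8 = 103
S_11 = 11/2 × (23 + 103)
S_11 = 11/2 × 126 = 693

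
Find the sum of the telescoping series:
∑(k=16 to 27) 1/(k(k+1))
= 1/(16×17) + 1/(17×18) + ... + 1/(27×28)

Partial fractions: 1/(k(k+1)) = 1/k - 1/(k+1)
The series telescopes:
= (1/16 - 1/17) + (1/17 - 1/18) + ... + (1/27 - 1/28)
= 1/16 - 1/28
= 3/112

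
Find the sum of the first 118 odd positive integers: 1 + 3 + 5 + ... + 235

Sum of first n odd numbers = n²
= 118²
= 13924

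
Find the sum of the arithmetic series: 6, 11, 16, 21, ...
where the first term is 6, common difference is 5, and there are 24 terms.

Sₙ = n/2 × (first + last)
Last term = a + (n-1)d = 6 + (24-1)×5 = 121
S_24 = 24/2 × (6 + 121)
S_24 = 24/2 × 127 = 1524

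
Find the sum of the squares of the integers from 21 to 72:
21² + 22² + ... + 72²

Use ∑_{k=1}^{n} k² = n(n+1)(2n+1)/6, then subtract the first 20 terms.
∑_{k=1}^{72} k² = 72×73×145/6 = 127020
∑_{k=1}^{20} k² = 20×21×41/6 = 2870
∑_{k=21}^{72} k² = 127020 - 2870 = 124150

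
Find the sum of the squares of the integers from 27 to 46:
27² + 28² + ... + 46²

Use ∑_{k=1}^{n} k² = n(n+1)(2n+1)/6, then subtract the first 26 terms.
∑_{k=1}^{46} k² = 46×47×93/6 = 33511
∑_{k=1}^{26} k² = 26×27×53/6 = 6201
∑_{k=27}^{46} k² = 33511 - 6201 = 27310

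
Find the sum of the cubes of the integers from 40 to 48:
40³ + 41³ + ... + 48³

Use ∑_{k=1}^{n} k³ = [n(n+1)/2]², then subtract the first 39 terms.
∑_{k=1}^{48} k³ = [48×49/2]² = 1176² = 1382976
∑_{k=1}^{39} k³ = [39×40/2]² = 780² = 608400
∑_{k=40}^{48} k³ = 1382976 - 608400 = 774576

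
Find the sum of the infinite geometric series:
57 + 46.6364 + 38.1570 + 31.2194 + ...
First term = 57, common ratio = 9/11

For |r| < 1, S = a / (1 - r)
S = 57 / (1 - (9/11))
S = 57 / (2/11)
S = 627/2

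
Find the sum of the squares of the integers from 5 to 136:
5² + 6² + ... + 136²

Use ∑_{k=1}^{n} k² = n(n+1)(2n+1)/6, then subtract the first 4 terms.
∑_{k=1}^{136} k² = 136×137×273/6 = 847756
∑_{k=1}^{4} k² = 4×5×9/6 = 30
∑_{k=5}^{136} k² = 847756 - 30 = 847726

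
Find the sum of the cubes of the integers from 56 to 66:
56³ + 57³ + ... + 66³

Use ∑_{k=1}^{n} k³ = [n(n+1)/2]², then subtract the first 55 terms.
∑_{k=1}^{66} k³ = [66×67/2]² = 2211² = 4888521
∑_{k=1}^{55} k³ = [55×56/2]² = 1540² = 2371600
∑_{k=56}^{66} k³ = 4888521 - 2371600 = 2516921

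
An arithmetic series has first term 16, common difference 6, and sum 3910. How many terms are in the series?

Using S = n/2 × [2a + (n-1)d]
3910 = n/2 × [2(16) + (n-1)(6)]
3910 = n/2 × [32 + 6n - 6]
7820 = n × [26 + 6n]
6n² + (26)n - 7820 = 0
Discriminant: Δ = (26)² - 4(6)(-7820) = 676 + 187680 = 188356
√Δ = 434
n = [-(26) + √Δ] / (2·6) = (-26 + 434) / 12 = 408 / 12 = 34
(The negative root is discarded since n must be a positive integer.)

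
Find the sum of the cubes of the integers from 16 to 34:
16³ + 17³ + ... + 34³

Use ∑_{k=1}^{n} k³ = [n(n+1)/2]², then subtract the first 15 terms.
∑_{k=1}^{34} k³ = [34×35/2]² = 595² = 354025
∑_{k=1}^{15} k³ = [15×16/2]² = 120² = 14400
∑_{k=16}^{34} k³ = 354025 - 14400 = 339625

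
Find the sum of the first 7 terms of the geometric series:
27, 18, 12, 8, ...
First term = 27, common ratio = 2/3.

Sₙ = a(1 - rⁿ) / (1 - r)
S_7 = 27(1 - (2/3)^7) / (1 - (2/3))
S_7 = 27(1 - (128/2187)) / (1/3)
S_7 = 2059/27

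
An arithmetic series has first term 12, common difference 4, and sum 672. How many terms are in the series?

Using S = n/2 × [2a + (n-1)d]
672 = n/2 × [2(12) + (n-1)(4)]
672 = n/2 × [24 + 4n - 4]
1344 = n × [20 + 4n]
4n² + (20)n - 1344 = 0
Discriminant: Δ = (20)² - 4(4)(-1344) = 400 + 21504 = 21904
√Δ = 148
n = [-(20) + √Δ] / (2·4) = (-20 + 148) / 8 = 128 / 8 = 16
(The negative root is discarded since n must be a positive integer.)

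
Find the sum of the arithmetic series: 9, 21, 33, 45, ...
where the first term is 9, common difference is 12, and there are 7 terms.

Sₙ = n/2 × (first + last)
Last term = a + (n-1)d = 9 + (7-1)×12 = 81
S_7 = 7/2 × (9 + 81)
S_7 = 7/2 × 90 = 315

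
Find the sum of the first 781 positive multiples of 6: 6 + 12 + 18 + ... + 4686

Factor out 6: = 6(1 + 2 + ... + 781) = 6 × n(n+1)/2
= 6 × 781×782/2
= 6 × 305371
= 1832226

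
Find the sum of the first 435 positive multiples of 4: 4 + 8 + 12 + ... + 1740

Factor out 4: = 4(1 + 2 + ... + 435) = 4 × n(n+1)/2
= 4 × 435×436/2
= 4 × 94830
= 379320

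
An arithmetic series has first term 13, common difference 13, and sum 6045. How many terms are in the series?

Using S = n/2 × [2a + (n-1)d]
6045 = n/2 × [2(13) + (n-1)(13)]
6045 = n/2 × [26 + 13n - 13]
12090 = n × [13 + 13n]
13n² + (13)n - 12090 = 0
Discriminant: Δ = (13)² - 4(13)(-12090) = 169 + 628680 = 628849
√Δ = 793
n = [-(13) + √Δ] / (2·13) = (-13 + 793) / 26 = 780 / 26 = 30
(The negative root is discarded since n must be a positive integer.)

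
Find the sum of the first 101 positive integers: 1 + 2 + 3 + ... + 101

Formula: ∑k = n(n+1)/2
= 101×102/2
= 10302/2
= 5151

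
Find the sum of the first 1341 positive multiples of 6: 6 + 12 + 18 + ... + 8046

Factor out 6: = 6(1 + 2 + ... + 1341) = 6 × n(n+1)/2
= 6 × 1341×1342/2
= 6 × 899811
= 5398866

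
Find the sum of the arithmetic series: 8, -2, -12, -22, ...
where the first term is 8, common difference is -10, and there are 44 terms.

Sₙ = n/2 × (first + last)
Last term = a + (n-1)d = 8 + (44-1)×(-10) = -422
S_44 = 44/2 × (8 + (-422))
S_44 = 44/2 × (-414) = -9108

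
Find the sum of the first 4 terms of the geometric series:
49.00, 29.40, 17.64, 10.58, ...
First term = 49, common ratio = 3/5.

Sₙ = a(1 - rⁿ) / (1 - r)
S_4 = 49(1 - (3/5)^4) / (1 - (3/5))
S_4 = 49(1 - (81/625)) / (2/5)
S_4 = 13328/125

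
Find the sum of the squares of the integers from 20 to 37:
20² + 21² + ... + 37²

Use ∑_{k=1}^{n} k² = n(n+1)(2n+1)/6, then subtract the first 19 terms.
∑_{k=1}^{37} k² = 37×38×75/6 = 17575
∑_{k=1}^{19} k² = 19×20×39/6 = 2470
∑_{k=20}^{37} k² = 17575 - 2470 = 15105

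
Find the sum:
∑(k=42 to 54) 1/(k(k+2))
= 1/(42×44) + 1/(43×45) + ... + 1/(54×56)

Partial fractions: 1/(k(k+2)) = (1/2)[1/k - 1/(k+2)]
Telescoping leaves the first two and last two terms:
= (1/2)[1/42 + 1/43 - 1/55 - 1/56]
= 4381/794640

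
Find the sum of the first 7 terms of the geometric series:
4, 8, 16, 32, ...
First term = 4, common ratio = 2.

Sₙ = a(1 - rⁿ) / (1 - r)
S_7 = 4(1 - 2^7) / (1 - 2)
S_7 = 4(1 - 128) / (-1)
S_7 = 508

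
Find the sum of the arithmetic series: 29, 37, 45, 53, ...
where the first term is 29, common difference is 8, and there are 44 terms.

Sₙ = n/2 × (first + last)
Last term = a + (n-1)d = 29 + (44-1)×8 = 373
S_44 = 44/2 × (29 + 373)
S_44 = 44/2 × 402 = 8844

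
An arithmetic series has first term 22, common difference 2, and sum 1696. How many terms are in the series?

Using S = n/2 × [2a + (n-1)d]
1696 = n/2 × [2(22) + (n-1)(2)]
1696 = n/2 × [44 + 2n - 2]
3392 = n × [42 + 2n]
2n² + (42)n - 3392 = 0
Discriminant: Δ = (42)² - 4(2)(-3392) = 1764 + 27136 = 28900
√Δ = 170
n = [-(42) + √Δ] / (2·2) = (-42 + 170) / 4 = 128 / 4 = 32
(The negative root is discarded since n must be a positive integer.)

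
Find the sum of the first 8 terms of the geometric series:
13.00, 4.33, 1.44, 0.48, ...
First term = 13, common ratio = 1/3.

Sₙ = a(1 - rⁿ) / (1 - r)
S_8 = 13(1 - (1/3)^8) / (1 - (1/3))
S_8 = 13(1 - (1/6561)) / (2/3)
S_8 = 42640/2187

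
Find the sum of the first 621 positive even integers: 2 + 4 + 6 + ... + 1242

Sum of first n even numbers = n(n+1)
= 621×622
= 386262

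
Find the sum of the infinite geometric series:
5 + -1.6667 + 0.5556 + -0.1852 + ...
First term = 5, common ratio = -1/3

For |r| < 1, S = a / (1 - r)
S = 5 / (1 - (-1/3))
S = 5 / (4/3)
S = 15/4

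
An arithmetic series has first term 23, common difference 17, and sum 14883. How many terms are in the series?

Using S = n/2 × [2a + (n-1)d]
14883 = n/2 × [2(23) + (n-1)(17)]
14883 = n/2 × [46 + 17n - 17]
29766 = n × [29 + 17n]
17n² + (29)n - 29766 = 0
Discriminant: Δ = (29)² - 4(17)(-29766) = 841 + 2024088 = 2024929
√Δ = 1423
n = [-(29) + √Δ] / (2·17) = (-29 + 1423) / 34 = 1394 / 34 = 41
(The negative root is discarded since n must be a positive integer.)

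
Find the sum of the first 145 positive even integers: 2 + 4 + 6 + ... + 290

Sum of first n even numbers = n(n+1)
= 145×146
= 21170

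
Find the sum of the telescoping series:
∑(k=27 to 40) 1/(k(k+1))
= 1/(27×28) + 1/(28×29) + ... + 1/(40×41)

Partial fractions: 1/(k(k+1)) = 1/k - 1/(k+1)
The series telescopes:
= (1/27 - 1/28) + (1/28 - 1/29) + ... + (1/40 - 1/41)
= 1/27 - 1/41
= 14/1107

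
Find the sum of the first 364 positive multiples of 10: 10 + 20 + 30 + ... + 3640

Factor out 10: = 10(1 + 2 + ... + 364) = 10 × n(n+1)/2
= 10 × 364×365/2
= 10 × 66430
= 664300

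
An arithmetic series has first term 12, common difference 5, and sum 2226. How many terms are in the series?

Using S = n/2 × [2a + (n-1)d]
2226 = n/2 × [2(12) + (n-1)(5)]
2226 = n/2 × [24 + 5n - 5]
4452 = n × [19 + 5n]
5n² + (19)n - 4452 = 0
Discriminant: Δ = (19)² - 4(5)(-4452) = 361 + 89040 = 89401
√Δ = 299
n = [-(19) + √Δ] / (2·5) = (-19 + 299) / 10 = 280 / 10 = 28
(The negative root is discarded since n must be a positive integer.)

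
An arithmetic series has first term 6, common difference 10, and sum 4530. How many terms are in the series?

Using S = n/2 × [2a + (n-1)d]
4530 = n/2 × [2(6) + (n-1)(10)]
4530 = n/2 × [12 + 10n - 10]
9060 = n × [2 + 10n]
10n² + (2)n - 9060 = 0
Discriminant: Δ = (2)² - 4(10)(-9060) = 4 + 362400 = 362404
√Δ = 602
n = [-(2) + √Δ] / (2·10) = (-2 + 602) / 20 = 600 / 20 = 30
(The negative root is discarded since n must be a positive integer.)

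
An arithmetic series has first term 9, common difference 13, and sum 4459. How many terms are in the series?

Using S = n/2 × [2a + (n-1)d]
4459 = n/2 × [2(9) + (n-1)(13)]
4459 = n/2 × [18 + 13n - 13]
8918 = n × [5 + 13n]
13n² + (5)n - 8918 = 0
Discriminant: Δ = (5)² - 4(13)(-8918) = 25 + 463736 = 463761
√Δ = 681
n = [-(5) + √Δ] / (2·13) = (-5 + 681) / 26 = 676 / 26 = 26
(The negative root is discarded since n must be a positive integer.)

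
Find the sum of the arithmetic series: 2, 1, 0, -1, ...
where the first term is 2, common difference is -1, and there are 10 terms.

Sₙ = n/2 × (first + last)
Last term = a + (n-1)d = 2 + (10-1)×(-1) = -7
S_10 = 10/2 × (2 + (-7))
S_10 = 10/2 × (-5) = -25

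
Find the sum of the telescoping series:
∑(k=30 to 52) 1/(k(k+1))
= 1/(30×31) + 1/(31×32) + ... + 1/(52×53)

Partial fractions: 1/(k(k+1)) = 1/k - 1/(k+1)
The series telescopes:
= (1/30 - 1/31) + (1/31 - 1/32) + ... + (1/52 - 1/53)
= 1/30 - 1/53
= 23/1590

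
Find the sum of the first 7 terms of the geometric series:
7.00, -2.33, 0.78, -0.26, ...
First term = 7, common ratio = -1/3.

Sₙ = a(1 - rⁿ) / (1 - r)
S_7 = 7(1 - (-1/3)^7) / (1 - (-1/3))
S_7 = 7(1 - (-1/2187)) / (4/3)
S_7 = 3829/729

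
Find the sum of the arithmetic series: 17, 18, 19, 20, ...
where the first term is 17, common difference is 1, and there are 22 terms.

Sₙ = n/2 × (first + last)
Last term = a + (n-1)d = 17 + (22-1)×1 = 38
S_22 = 22/2 × (17 + 38)
S_22 = 22/2 × 55 = 605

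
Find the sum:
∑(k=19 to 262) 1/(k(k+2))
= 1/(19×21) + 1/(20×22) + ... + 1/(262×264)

Partial fractions: 1/(k(k+2)) = (1/2)[1/k - 1/(k+2)]
Telescoping leaves the first two and last two terms:
= (1/2)[1/19 + 1/20 - 1/263 - 1/264]
= 626897/13192080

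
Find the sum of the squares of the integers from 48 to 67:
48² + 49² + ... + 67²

Use ∑_{k=1}^{n} k² = n(n+1)(2n+1)/6, then subtract the first 47 terms.
∑_{k=1}^{67} k² = 67×68×135/6 = 102510
∑_{k=1}^{47} k² = 47×48×95/6 = 35720
∑_{k=48}^{67} k² = 102510 - 35720 = 66790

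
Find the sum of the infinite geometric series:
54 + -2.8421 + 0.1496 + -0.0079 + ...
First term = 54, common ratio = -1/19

For |r| < 1, S = a / (1 - r)
S = 54 / (1 - (-1/19))
S = 54 / (20/19)
S = 513/10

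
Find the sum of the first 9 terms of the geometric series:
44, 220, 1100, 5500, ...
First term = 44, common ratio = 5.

Sₙ = a(1 - rⁿ) / (1 - r)
S_9 = 44(1 - 5^9) / (1 - 5)
S_9 = 44(1 - 1953125) / (-4)
S_9 = 21484364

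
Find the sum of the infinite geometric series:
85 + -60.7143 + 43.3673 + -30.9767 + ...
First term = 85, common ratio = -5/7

For |r| < 1, S = a / (1 - r)
S = 85 / (1 - (-5/7))
S = 85 / (12/7)
S = 595/12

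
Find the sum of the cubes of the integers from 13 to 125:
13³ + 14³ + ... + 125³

Use ∑_{k=1}^{n} k³ = [n(n+1)/2]², then subtract the first 12 terms.
∑_{k=1}^{125} k³ = [125×126/2]² = 7875² = 62015625
∑_{k=1}^{12} k³ = [12×13/2]² = 78² = 6084
∑_{k=13}^{125} k³ = 62015625 - 6084 = 62009541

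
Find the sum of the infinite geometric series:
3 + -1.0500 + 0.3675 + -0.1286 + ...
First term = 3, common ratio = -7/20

For |r| < 1, S = a / (1 - r)
S = 3 / (1 - (-7/20))
S = 3 / (27/20)
S = 20/9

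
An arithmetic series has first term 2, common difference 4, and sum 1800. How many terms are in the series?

Using S = n/2 × [2a + (n-1)d]
1800 = n/2 × [2(2) + (n-1)(4)]
1800 = n/2 × [4 + 4n - 4]
3600 = n × [0 + 4n]
4n² + (0)n - 3600 = 0
Discriminant: Δ = (0)² - 4(4)(-3600) = 0 + 57600 = 57600
√Δ = 240
n = [-(0) + √Δ] / (2·4) = (0 + 240) / 8 = 240 / 8 = 30
(The negative root is discarded since n must be a positive integer.)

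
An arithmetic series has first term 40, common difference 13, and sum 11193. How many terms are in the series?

Using S = n/2 × [2a + (n-1)d]
11193 = n/2 × [2(40) + (n-1)(13)]
11193 = n/2 × [80 + 13n - 13]
22386 = n × [67 + 13n]
13n² + (67)n - 22386 = 0
Discriminant: Δ = (67)² - 4(13)(-22386) = 4489 + 1164072 = 1168561
√Δ = 1081
n = [-(67) + √Δ] / (2·13) = (-67 + 1081) / 26 = 1014 / 26 = 39
(The negative root is discarded since n must be a positive integer.)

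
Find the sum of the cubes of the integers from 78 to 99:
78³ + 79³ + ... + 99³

Use ∑_{k=1}^{n} k³ = [n(n+1)/2]², then subtract the first 77 terms.
∑_{k=1}^{99} k³ = [99×100/2]² = 4950² = 24502500
∑_{k=1}^{77} k³ = [77×78/2]² = 3003² = 9018009
∑_{k=78}^{99} k³ = 24502500 - 9018009 = 15484491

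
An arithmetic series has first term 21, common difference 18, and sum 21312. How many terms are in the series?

Using S = n/2 × [2a + (n-1)d]
21312 = n/2 × [2(21) + (n-1)(18)]
21312 = n/2 × [42 + 18n - 18]
42624 = n × [24 + 18n]
18n² + (24)n - 42624 = 0
Discriminant: Δ = (24)² - 4(18)(-42624) = 576 + 3068928 = 3069504
√Δ = 1752
n = [-(24) + √Δ] / (2·18) = (-24 + 1752) / 36 = 1728 / 36 = 48
(The negative root is discarded since n must be a positive integer.)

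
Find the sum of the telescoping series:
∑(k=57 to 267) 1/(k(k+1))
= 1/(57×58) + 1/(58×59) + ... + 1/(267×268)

Partial fractions: 1/(k(k+1)) = 1/k - 1/(k+1)
The series telescopes:
= (1/57 - 1/58) + (1/58 - 1/59) + ... + (1/267 - 1/268)
= 1/57 - 1/268
= 211/15276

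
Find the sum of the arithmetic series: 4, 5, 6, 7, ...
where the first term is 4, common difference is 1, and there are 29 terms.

Sₙ = n/2 × (first + last)
Last term = a + (n-1)d = 4 + (29-1)×1 = 32
S_29 = 29/2 × (4 + 32)
S_29 = 29/2 × 36 = 522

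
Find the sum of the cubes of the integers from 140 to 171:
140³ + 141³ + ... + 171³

Use ∑_{k=1}^{n} k³ = [n(n+1)/2]², then subtract the first 139 terms.
∑_{k=1}^{171} k³ = [171×172/2]² = 14706² = 216266436
∑_{k=1}^{139} k³ = [139×140/2]² = 9730² = 94672900
∑_{k=140}^{171} k³ = 216266436 - 94672900 = 121593536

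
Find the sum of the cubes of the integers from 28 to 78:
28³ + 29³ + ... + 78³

Use ∑_{k=1}^{n} k³ = [n(n+1)/2]², then subtract the first 27 terms.
∑_{k=1}^{78} k³ = [78×79/2]² = 3081² = 9492561
∑_{k=1}^{27} k³ = [27×28/2]² = 378² = 142884
∑_{k=28}^{78} k³ = 9492561 - 142884 = 9349677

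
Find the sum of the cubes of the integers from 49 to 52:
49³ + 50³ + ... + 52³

Use ∑_{k=1}^{n} k³ = [n(n+1)/2]², then subtract the first 48 terms.
∑_{k=1}^{52} k³ = [52×53/2]² = 1378² = 1898884
∑_{k=1}^{48} k³ = [48×49/2]² = 1176² = 1382976
∑_{k=49}^{52} k³ = 1898884 - 1382976 = 515908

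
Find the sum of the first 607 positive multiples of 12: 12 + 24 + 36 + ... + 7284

Factor out 12: = 12(1 + 2 + ... + 607) = 12 × n(n+1)/2
= 12 × 607×608/2
= 12 × 184528
= 2214336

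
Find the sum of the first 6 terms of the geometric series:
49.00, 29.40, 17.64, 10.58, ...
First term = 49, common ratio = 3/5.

Sₙ = a(1 - rⁿ) / (1 - r)
S_6 = 49(1 - (3/5)^6) / (1 - (3/5))
S_6 = 49(1 - (729/15625)) / (2/5)
S_6 = 364952/3125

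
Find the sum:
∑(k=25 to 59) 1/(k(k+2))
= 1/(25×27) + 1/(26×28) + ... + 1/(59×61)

Partial fractions: 1/(k(k+2)) = (1/2)[1/k - 1/(k+2)]
Telescoping leaves the first two and last two terms:
= (1/2)[1/25 + 1/26 - 1/60 - 1/61]
= 10801/475800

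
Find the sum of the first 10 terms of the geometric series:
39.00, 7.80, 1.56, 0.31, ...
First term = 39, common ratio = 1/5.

Sₙ = a(1 - rⁿ) / (1 - r)
S_10 = 39(1 - (1/5)^10) / (1 - (1/5))
S_10 = 39(1 - (1/9765625)) / (4/5)
S_10 = 95214834/1953125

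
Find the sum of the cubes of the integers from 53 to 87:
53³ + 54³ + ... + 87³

Use ∑_{k=1}^{n} k³ = [n(n+1)/2]², then subtract the first 52 terms.
∑_{k=1}^{87} k³ = [87×88/2]² = 3828² = 14653584
∑_{k=1}^{52} k³ = [52×53/2]² = 1378² = 1898884
∑_{k=53}^{87} k³ = 14653584 - 1898884 = 12754700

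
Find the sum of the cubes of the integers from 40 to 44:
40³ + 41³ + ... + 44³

Use ∑_{k=1}^{n} k³ = [n(n+1)/2]², then subtract the first 39 terms.
∑_{k=1}^{44} k³ = [44×45/2]² = 990² = 980100
∑_{k=1}^{39} k³ = [39×40/2]² = 780² = 608400
∑_{k=40}^{44} k³ = 980100 - 608400 = 371700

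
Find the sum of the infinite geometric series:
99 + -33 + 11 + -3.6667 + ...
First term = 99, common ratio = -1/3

For |r| < 1, S = a / (1 - r)
S = 99 / (1 - (-1/3))
S = 99 / (4/3)
S = 297/4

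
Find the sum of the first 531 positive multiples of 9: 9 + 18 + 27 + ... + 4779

Factor out 9: = 9(1 + 2 + ... + 531) = 9 × n(n+1)/2
= 9 × 531×532/2
= 9 × 141246
= 1271214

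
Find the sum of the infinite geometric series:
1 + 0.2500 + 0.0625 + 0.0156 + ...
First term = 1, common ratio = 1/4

For |r| < 1, S = a / (1 - r)
S = 1 / (1 - (1/4))
S = 1 / (3/4)
S = 4/3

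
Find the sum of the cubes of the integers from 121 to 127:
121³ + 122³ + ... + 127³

Use ∑_{k=1}^{n} k³ = [n(n+1)/2]², then subtract the first 120 terms.
∑_{k=1}^{127} k³ = [127×128/2]² = 8128² = 66064384
∑_{k=1}^{120} k³ = [120×121/2]² = 7260² = 52707600
∑_{k=121}^{127} k³ = 66064384 - 52707600 = 13356784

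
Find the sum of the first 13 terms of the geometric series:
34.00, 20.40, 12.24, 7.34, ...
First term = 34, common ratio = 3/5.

Sₙ = a(1 - rⁿ) / (1 - r)
S_13 = 34(1 - (3/5)^13) / (1 - (3/5))
S_13 = 34(1 - (1594323/1220703125)) / (2/5)
S_13 = 20724849634/244140625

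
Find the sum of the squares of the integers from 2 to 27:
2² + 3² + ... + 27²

Use ∑_{k=1}^{n} k² = n(n+1)(2n+1)/6, then subtract the first 1 terms.
∑_{k=1}^{27} k² = 27×28×55/6 = 6930
∑_{k=1}^{1} k² = 1×2×3/6 = 1
∑_{k=2}^{27} k² = 6930 - 1 = 6929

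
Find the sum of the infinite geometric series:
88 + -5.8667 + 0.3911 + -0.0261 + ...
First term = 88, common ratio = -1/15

For |r| < 1, S = a / (1 - r)
S = 88 / (1 - (-1/15))
S = 88 / (16/15)
S = 165/2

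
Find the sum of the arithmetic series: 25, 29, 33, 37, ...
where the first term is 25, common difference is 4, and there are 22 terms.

Sₙ = n/2 × (first + last)
Last term = a + (n-1)d = 25 + (22-1)×4 = 109
S_22 = 22/2 × (25 + 109)
S_22 = 22/2 × 134 = 1474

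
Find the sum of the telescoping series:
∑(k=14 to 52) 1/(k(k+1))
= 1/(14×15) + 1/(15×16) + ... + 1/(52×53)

Partial fractions: 1/(k(k+1)) = 1/k - 1/(k+1)
The series telescopes:
= (1/14 - 1/15) + (1/15 - 1/16) + ... + (1/52 - 1/53)
= 1/14 - 1/53
= 39/742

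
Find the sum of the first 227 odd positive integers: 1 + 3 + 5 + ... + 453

Sum of first n odd numbers = n²
= 227²
= 51529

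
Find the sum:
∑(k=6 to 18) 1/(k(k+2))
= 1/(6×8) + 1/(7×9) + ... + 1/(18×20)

Partial fractions: 1/(k(k+2)) = (1/2)[1/k - 1/(k+2)]
Telescoping leaves the first two and last two terms:
= (1/2)[1/6 + 1/7 - 1/19 - 1/20]
= 1651/15960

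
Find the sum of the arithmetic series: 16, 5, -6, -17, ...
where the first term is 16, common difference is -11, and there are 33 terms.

Sₙ = n/2 × (first + last)
Last term = a + (n-1)d = 16 + (33-1)×(-11) = -336
S_33 = 33/2 × (16 + (-336))
S_33 = 33/2 × (-320) = -5280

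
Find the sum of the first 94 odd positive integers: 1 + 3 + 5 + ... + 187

Sum of first n odd numbers = n²
= 94²
= 8836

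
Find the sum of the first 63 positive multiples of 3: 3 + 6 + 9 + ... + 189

Factor out 3: = 3(1 + 2 + ... + 63) = 3 × n(n+1)/2
= 3 × 63×64/2
= 3 × 2016
= 6048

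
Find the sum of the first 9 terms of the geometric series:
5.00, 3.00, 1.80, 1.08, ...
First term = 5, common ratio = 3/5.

Sₙ = a(1 - rⁿ) / (1 - r)
S_9 = 5(1 - (3/5)^9) / (1 - (3/5))
S_9 = 5(1 - (19683/1953125)) / (2/5)
S_9 = 966721/78125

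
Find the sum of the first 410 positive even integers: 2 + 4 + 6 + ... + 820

Sum of first n even numbers = n(n+1)
= 410×411
= 168510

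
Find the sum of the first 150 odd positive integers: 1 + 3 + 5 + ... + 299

Sum of first n odd numbers = n²
= 150²
= 22500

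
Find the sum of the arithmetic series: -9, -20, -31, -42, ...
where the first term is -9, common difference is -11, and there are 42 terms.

Sₙ = n/2 × (first + last)
Last term = a + (n-1)d = -9 + (42-1)×(-11) = -460
S_42 = 42/2 × (-9 + (-460))
S_42 = 42/2 × (-469) = -9849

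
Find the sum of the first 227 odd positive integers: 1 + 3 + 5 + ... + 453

Sum of first n odd numbers = n²
= 227²
= 51529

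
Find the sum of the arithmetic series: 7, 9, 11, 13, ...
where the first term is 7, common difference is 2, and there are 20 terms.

Sₙ = n/2 × (first + last)
Last term = a + (n-1)d = 7 + (20-1)×2 = 45
S_20 = 20/2 × (7 + 45)
S_20 = 20/2 × 52 = 520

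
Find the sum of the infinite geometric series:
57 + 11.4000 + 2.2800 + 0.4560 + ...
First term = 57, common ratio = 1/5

For |r| < 1, S = a / (1 - r)
S = 57 / (1 - (1/5))
S = 57 / (4/5)
S = 285/4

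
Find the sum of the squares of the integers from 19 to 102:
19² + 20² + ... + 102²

Use ∑_{k=1}^{n} k² = n(n+1)(2n+1)/6, then subtract the first 18 terms.
∑_{k=1}^{102} k² = 102×103×205/6 = 358955
∑_{k=1}^{18} k² = 18×19×37/6 = 2109
∑_{k=19}^{102} k² = 358955 - 2109 = 356846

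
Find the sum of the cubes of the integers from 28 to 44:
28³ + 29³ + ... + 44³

Use ∑_{k=1}^{n} k³ = [n(n+1)/2]², then subtract the first 27 terms.
∑_{k=1}^{44} k³ = [44×45/2]² = 990² = 980100
∑_{k=1}^{27} k³ = [27×28/2]² = 378² = 142884
∑_{k=28}^{44} k³ = 980100 - 142884 = 837216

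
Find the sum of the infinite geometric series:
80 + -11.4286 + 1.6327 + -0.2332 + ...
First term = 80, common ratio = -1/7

For |r| < 1, S = a / (1 - r)
S = 80 / (1 - (-1/7))
S = 80 / (8/7)
S = 70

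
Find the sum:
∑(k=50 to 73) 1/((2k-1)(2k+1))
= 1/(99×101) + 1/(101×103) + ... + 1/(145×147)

Partial fractions: 1/((2k-1)(2k+1)) = (1/2)[1/(2k-1) - 1/(2k+1)]
The series telescopes:
= (1/2)[1/99 - 1/147]
= 8/4851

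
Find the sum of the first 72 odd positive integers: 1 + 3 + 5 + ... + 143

Sum of first n odd numbers = n²
= 72²
= 5184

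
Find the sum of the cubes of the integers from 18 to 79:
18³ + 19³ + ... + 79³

Use ∑_{k=1}^{n} k³ = [n(n+1)/2]², then subtract the first 17 terms.
∑_{k=1}^{79} k³ = [79×80/2]² = 3160² = 9985600
∑_{k=1}^{17} k³ = [17×18/2]² = 153² = 23409
∑_{k=18}^{79} k³ = 9985600 - 23409 = 9962191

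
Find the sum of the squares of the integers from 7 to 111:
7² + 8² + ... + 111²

Use ∑_{k=1}^{n} k² = n(n+1)(2n+1)/6, then subtract the first 6 terms.
∑_{k=1}^{111} k² = 111×112×223/6 = 462056
∑_{k=1}^{6} k² = 6×7×13/6 = 91
∑_{k=7}^{111} k² = 462056 - 91 = 461965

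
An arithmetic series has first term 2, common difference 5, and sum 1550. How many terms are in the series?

Using S = n/2 × [2a + (n-1)d]
1550 = n/2 × [2(2) + (n-1)(5)]
1550 = n/2 × [4 + 5n - 5]
3100 = n × [-1 + 5n]
5n² + (-1)n - 3100 = 0
Discriminant: Δ = (-1)² - 4(5)(-3100) = 1 + 62000 = 62001
√Δ = 249
n = [-(-1) + √Δ] / (2·5) = (1 + 249) / 10 = 250 / 10 = 25
(The negative root is discarded since n must be a positive integer.)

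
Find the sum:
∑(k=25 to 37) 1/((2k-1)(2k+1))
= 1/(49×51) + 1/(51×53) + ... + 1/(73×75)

Partial fractions: 1/((2k-1)(2k+1)) = (1/2)[1/(2k-1) - 1/(2k+1)]
The series telescopes:
= (1/2)[1/49 - 1/75]
= 13/3675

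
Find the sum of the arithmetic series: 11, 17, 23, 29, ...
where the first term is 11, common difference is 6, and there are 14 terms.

Sₙ = n/2 × (first + last)
Last term = a + (n-1)d = 11 + (14-1)×6 = 89
S_14 = 14/2 × (11 + 89)
S_14 = 14/2 × 100 = 700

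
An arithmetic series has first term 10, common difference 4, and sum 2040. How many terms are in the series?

Using S = n/2 × [2a + (n-1)d]
2040 = n/2 × [2(10) + (n-1)(4)]
2040 = n/2 × [20 + 4n - 4]
4080 = n × [16 + 4n]
4n² + (16)n - 4080 = 0
Discriminant: Δ = (16)² - 4(4)(-4080) = 256 + 65280 = 65536
√Δ = 256
n = [-(16) + √Δ] / (2·4) = (-16 + 256) / 8 = 240 / 8 = 30
(The negative root is discarded since n must be a positive integer.)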